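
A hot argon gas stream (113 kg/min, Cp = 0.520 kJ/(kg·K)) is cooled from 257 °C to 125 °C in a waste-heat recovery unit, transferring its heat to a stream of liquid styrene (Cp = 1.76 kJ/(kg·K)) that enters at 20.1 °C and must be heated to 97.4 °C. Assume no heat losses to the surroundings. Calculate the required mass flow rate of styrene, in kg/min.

ṁ_c = 57.0 kg/min

Heat released by hot stream: Q = 113 × 0.520 × (257 − 125) = 7756.3 kJ/min
Energy balance on cold side (adiabatic exchanger): Q = ṁ_c·Cp_c·(T_c,out − T_c,in)
ṁ_c = 7756.3 / [1.76 × (97.4 − 20.1)] = 57.012 kg/min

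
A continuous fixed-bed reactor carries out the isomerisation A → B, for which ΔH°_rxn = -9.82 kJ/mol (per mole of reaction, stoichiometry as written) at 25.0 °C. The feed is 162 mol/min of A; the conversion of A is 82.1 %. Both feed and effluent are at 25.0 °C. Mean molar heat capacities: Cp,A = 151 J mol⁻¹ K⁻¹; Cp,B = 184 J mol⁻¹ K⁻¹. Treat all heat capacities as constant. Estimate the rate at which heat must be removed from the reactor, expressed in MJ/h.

Extent of reaction ξ = 0.821 × 162 = 133 mol/min
Reaction term: ξ·ΔH°_rxn = 133 × -9.82 = -1306.1 kJ/min
Q = ΔH = -1306.1 kJ/min = -21.768 kW
Heat removed = 78.365 MJ/h

Q_out = 78.4 MJ/h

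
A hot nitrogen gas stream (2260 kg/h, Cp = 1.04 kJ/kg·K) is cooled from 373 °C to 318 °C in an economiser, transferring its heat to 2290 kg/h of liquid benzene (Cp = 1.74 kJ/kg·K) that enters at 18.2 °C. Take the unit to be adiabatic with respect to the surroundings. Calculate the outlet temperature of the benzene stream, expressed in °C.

T_c,out = 50.6 °C

Heat released by hot stream: Q = 2260 × 1.04 × (373 − 318) = 129270 kJ/h
Energy balance on cold side (adiabatic exchanger): Q = ṁ_c·Cp_c·(T_c,out − T_c,in)
T_c,out = 18.2 + 129270/(2290 × 1.74) = 50.643 °C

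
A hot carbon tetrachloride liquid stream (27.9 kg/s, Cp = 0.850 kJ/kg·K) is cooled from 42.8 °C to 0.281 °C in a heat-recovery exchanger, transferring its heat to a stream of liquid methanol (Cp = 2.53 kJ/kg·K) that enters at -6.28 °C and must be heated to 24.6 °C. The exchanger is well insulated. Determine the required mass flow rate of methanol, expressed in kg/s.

ṁ_c = 12.9 kg/s

Heat released by hot stream: Q = 27.9 × 0.850 × (42.8 − 0.281) = 1008.3 kJ/s
Energy balance on cold side (adiabatic exchanger): Q = ṁ_c·Cp_c·(T_c,out − T_c,in)
ṁ_c = 1008.3 / [2.53 × (24.6 − -6.28)] = 12.906 kg/s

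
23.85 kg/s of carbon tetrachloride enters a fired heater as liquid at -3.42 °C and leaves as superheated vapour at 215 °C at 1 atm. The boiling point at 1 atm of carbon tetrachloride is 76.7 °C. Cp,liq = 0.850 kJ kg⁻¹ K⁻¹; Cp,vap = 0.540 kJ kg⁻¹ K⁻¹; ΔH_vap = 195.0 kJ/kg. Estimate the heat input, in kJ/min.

Q = 483000 kJ/min

liquid -3.42→76.7 °C: 68.102 kJ/kg
vaporisation at 76.7 °C: 195 kJ/kg
vapour 76.7→215 °C: 74.682 kJ/kg
Δh = 68.102 + 195 + 74.682 = 337.78 kJ/kg
Q = ṁ·Δh = 23.85 kg/s × 337.78 kJ/kg = 8056.1 kJ/s
|Q| = 8056.1 kW = 483370 kJ/min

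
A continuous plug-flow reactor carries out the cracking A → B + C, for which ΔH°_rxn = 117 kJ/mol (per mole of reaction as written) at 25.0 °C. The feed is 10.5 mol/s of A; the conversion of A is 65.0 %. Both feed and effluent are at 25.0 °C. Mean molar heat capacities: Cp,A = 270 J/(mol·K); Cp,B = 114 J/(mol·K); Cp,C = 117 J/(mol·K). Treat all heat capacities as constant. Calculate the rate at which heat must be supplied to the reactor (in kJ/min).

Q_in = 47900 kJ/min

Extent of reaction ξ = 0.650 × 10.5 = 6.825 mol/s
Reaction term: ξ·ΔH°_rxn = 6.825 × 117 = 798.52 kJ/s
Q = ΔH = 798.52 kJ/s = 798.52 kW
Heat supplied = 47912 kJ/min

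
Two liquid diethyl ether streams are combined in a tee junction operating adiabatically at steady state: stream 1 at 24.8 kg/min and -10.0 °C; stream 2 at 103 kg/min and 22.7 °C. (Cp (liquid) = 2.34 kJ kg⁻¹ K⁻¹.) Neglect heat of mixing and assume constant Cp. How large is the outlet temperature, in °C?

T_out = 16.4 °C

No heat crosses the boundary, so H_out = H_in.
T_out = Σ ṁᵢCp,ᵢTᵢ / Σ ṁᵢCp,ᵢ
      = 4890.8 / 299.05 = 16.354 °C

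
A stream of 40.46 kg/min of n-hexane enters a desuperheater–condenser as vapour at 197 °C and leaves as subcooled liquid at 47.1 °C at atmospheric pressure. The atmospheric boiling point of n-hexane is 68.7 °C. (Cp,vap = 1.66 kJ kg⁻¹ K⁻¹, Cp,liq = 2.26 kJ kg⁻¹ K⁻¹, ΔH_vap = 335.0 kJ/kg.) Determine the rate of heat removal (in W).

Q_c = 402000 W

vapour 197→68.7 °C: -212.98 kJ/kg
condensation at 68.7 °C: -335 kJ/kg
liquid 68.7→47.1 °C: -48.816 kJ/kg
Δh = -212.98 + -335 + -48.816 = -596.79 kJ/kg
Q = ṁ·Δh = 40.46 kg/min × -596.79 kJ/kg = -24146 kJ/min
|Q| = 402.44 kW = 402440 W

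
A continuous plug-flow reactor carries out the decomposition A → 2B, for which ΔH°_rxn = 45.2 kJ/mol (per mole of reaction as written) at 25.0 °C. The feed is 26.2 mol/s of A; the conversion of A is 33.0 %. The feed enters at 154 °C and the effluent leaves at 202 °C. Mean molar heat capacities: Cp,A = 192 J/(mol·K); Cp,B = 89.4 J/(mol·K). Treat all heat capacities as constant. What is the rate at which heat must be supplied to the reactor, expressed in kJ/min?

Extent of reaction ξ = 0.330 × 26.2 = 8.646 mol/s
Reaction term: ξ·ΔH°_rxn = 8.646 × 45.2 = 390.8 kJ/s
Sensible, feed 154→25 °C: -648.92 kJ/s
Outlet flows (mol/s): A 17.554, B 17.292
Sensible, products 25→202 °C: 870.18 kJ/s
Q = ΔH = 612.06 kJ/s = 612.06 kW
Heat supplied = 36723 kJ/min

Q_in = 36700 kJ/min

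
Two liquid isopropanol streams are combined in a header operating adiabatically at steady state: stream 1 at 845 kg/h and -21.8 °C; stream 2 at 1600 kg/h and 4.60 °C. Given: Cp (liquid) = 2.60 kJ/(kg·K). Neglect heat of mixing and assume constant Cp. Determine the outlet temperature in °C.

T_out = -4.52 °C

No heat crosses the boundary, so H_out = H_in.
Σ ṁᵢCp,ᵢTᵢ = 845×2.60×-21.8 + 1600×2.60×4.60 = -28759
Σ ṁᵢCp,ᵢ = 845×2.60 + 1600×2.60 = 6357
T_out = -28759 / 6357 = -4.5239 °C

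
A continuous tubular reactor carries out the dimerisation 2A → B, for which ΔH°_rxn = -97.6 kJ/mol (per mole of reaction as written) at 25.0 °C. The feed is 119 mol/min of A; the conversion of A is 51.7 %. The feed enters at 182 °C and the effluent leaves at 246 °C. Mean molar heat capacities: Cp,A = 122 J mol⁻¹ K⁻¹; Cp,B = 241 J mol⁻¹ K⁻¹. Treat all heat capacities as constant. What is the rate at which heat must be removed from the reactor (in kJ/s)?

Q_out = 34.9 kJ/s

Extent of reaction ξ = 0.517 × 119 / 2 = 30.762 mol/min
Reaction term: ξ·ΔH°_rxn = 30.762 × -97.6 = -3002.3 kJ/min
Sensible, feed 182→25 °C: -2279.3 kJ/min
Outlet flows (mol/min): A 57.477, B 30.762
Sensible, products 25→246 °C: 3188.1 kJ/min
Q = ΔH = -2093.6 kJ/min = -34.893 kW
Heat removed = 34.893 kJ/s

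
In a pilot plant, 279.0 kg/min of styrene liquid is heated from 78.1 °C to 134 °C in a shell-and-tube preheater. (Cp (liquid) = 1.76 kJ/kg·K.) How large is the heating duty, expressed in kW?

Q = 457 kW

Q = ṁ·Cp·ΔT = 279.0 × 1.76 × (134 − 78.1) = 27449 kJ/min
Converting: 27449 / 60 s = 457.49 kW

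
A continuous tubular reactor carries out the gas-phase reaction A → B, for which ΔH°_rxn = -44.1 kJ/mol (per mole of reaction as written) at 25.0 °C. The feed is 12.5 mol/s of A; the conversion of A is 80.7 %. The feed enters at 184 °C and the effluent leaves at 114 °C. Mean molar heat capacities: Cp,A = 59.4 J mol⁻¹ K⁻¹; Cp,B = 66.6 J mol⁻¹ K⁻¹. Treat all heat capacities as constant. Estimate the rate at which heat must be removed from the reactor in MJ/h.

Q_out = 1770 MJ/h

Extent of reaction ξ = 0.807 × 12.5 = 10.088 mol/s
Reaction term: ξ·ΔH°_rxn = 10.088 × -44.1 = -444.86 kJ/s
Sensible, feed 184→25 °C: -118.06 kJ/s
Outlet flows (mol/s): A 2.4125, B 10.088
Sensible, products 25→114 °C: 72.547 kJ/s
Q = ΔH = -490.37 kJ/s = -490.37 kW
Heat removed = 1765.3 MJ/h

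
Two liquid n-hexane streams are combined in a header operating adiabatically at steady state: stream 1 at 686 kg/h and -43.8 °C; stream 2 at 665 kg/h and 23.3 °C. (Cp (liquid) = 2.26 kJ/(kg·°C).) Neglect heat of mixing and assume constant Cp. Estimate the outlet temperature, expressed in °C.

Adiabatic, steady state ⇒ Σ ṁᵢCp,ᵢ(T_out − Tᵢ) = 0
T_out = Σ ṁᵢCp,ᵢTᵢ / Σ ṁᵢCp,ᵢ
      = -32888 / 3053.3 = -10.772 °C

T_out = -10.8 °C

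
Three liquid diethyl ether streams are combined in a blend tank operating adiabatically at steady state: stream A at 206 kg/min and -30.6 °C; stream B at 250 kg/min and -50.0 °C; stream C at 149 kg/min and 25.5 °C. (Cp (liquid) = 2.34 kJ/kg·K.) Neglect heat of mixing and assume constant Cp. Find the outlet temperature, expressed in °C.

T_out = -24.8 °C

Adiabatic, steady state ⇒ Σ ṁᵢCp,ᵢ(T_out − Tᵢ) = 0
T_out = Σ ṁᵢCp,ᵢTᵢ / Σ ṁᵢCp,ᵢ
      = -35110 / 1415.7 = -24.8 °C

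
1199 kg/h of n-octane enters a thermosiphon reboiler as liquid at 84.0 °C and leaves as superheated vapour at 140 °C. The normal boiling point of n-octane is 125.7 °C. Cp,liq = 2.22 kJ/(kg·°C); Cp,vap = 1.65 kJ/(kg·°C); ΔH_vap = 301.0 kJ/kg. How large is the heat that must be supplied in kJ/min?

Q = 8340 kJ/min

liquid 84.0→125.7 °C: 92.574 kJ/kg
vaporisation at 125.7 °C: 301 kJ/kg
vapour 125.7→140 °C: 23.595 kJ/kg
Δh = 92.574 + 301 + 23.595 = 417.17 kJ/kg
Q = ṁ·Δh = 1199 kg/h × 417.17 kJ/kg = 500190 kJ/h
|Q| = 138.94 kW = 8336.4 kJ/min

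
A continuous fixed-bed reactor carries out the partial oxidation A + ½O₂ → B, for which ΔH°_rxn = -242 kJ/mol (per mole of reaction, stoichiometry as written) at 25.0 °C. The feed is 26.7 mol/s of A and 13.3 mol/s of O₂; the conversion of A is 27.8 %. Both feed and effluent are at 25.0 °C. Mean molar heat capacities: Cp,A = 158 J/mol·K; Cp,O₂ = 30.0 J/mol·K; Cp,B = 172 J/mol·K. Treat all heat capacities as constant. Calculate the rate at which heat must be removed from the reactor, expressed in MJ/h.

Q_out = 6470 MJ/h

Extent of reaction ξ = 0.278 × 26.7 = 7.4226 mol/s
Reaction term: ξ·ΔH°_rxn = 7.4226 × -242 = -1796.3 kJ/s
Q = ΔH = -1796.3 kJ/s = -1796.3 kW
Heat removed = 6466.6 MJ/h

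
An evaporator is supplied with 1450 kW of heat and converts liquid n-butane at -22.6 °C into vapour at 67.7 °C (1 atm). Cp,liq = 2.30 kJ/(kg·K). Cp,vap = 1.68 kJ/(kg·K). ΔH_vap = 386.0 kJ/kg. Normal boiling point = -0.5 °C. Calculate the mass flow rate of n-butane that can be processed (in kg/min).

Δh = 2.30×(-0.5−-22.6) + 386.0 + 1.68×(67.7−-0.5) = 551.41 kJ/kg
Q = 1450 kW = 1450 kJ/s = 87000 kJ/min
ṁ = Q/Δh = 87000 / 551.41 = 157.78 kg/min

ṁ = 158 kg/min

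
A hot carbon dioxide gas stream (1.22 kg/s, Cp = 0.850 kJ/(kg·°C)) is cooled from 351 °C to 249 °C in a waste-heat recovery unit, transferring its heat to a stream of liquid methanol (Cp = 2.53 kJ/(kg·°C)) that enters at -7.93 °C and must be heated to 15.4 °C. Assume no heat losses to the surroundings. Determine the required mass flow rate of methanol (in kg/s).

ṁ_c = 1.79 kg/s

Heat released by hot stream: Q = 1.22 × 0.850 × (351 − 249) = 105.77 kJ/s
Energy balance on cold side (adiabatic exchanger): Q = ṁ_c·Cp_c·(T_c,out − T_c,in)
ṁ_c = 105.77 / [2.53 × (15.4 − -7.93)] = 1.792 kg/s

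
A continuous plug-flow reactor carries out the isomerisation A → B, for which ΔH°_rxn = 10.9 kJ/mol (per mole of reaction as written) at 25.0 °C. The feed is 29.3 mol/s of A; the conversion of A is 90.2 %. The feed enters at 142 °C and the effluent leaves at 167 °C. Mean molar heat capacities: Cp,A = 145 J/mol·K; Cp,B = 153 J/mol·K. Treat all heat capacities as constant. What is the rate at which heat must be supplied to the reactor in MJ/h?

Q_in = 1530 MJ/h

Extent of reaction ξ = 0.902 × 29.3 = 26.429 mol/s
Reaction term: ξ·ΔH°_rxn = 26.429 × 10.9 = 288.07 kJ/s
Sensible, feed 142→25 °C: -497.07 kJ/s
Outlet flows (mol/s): A 2.8714, B 26.429
Sensible, products 25→167 °C: 633.31 kJ/s
Q = ΔH = 424.31 kJ/s = 424.31 kW
Heat supplied = 1527.5 MJ/h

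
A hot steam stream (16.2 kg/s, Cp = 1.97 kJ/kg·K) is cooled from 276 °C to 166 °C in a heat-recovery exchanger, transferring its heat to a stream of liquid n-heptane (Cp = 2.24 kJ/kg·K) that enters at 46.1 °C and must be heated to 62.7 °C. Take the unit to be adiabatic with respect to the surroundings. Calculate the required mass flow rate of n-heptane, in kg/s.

ṁ_c = 94.4 kg/s

Heat released by hot stream: Q = 16.2 × 1.97 × (276 − 166) = 3510.5 kJ/s
Energy balance on cold side (adiabatic exchanger): Q = ṁ_c·Cp_c·(T_c,out − T_c,in)
ṁ_c = 3510.5 / [2.24 × (62.7 − 46.1)] = 94.41 kg/s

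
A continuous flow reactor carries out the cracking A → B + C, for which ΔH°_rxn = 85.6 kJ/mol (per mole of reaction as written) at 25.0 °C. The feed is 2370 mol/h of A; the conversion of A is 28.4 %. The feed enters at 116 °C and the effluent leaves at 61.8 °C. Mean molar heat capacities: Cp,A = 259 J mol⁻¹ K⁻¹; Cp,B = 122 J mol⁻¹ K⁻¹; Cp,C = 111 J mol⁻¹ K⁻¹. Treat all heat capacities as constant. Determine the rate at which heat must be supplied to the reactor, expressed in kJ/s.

Q_in = 6.58 kJ/s

Extent of reaction ξ = 0.284 × 2370 = 673.08 mol/h
Reaction term: ξ·ΔH°_rxn = 673.08 × 85.6 = 57616 kJ/h
Sensible, feed 116→25 °C: -55859 kJ/h
Outlet flows (mol/h): A 1696.9, B 673.08, C 673.08
Sensible, products 25→61.8 °C: 21945 kJ/h
Q = ΔH = 23702 kJ/h = 6.5839 kW
Heat supplied = 6.5839 kJ/s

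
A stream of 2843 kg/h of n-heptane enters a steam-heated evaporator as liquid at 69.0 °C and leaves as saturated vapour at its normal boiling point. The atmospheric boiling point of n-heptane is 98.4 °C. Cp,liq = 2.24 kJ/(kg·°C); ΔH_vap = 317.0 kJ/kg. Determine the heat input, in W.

Q = 302000 W

liquid 69.0→98.4 °C: 65.856 kJ/kg
vaporisation at 98.4 °C: 317 kJ/kg
Δh = 65.856 + 317 = 382.86 kJ/kg
Q = ṁ·Δh = 2843 kg/h × 382.86 kJ/kg = 1.0885e+06 kJ/h
|Q| = 302.35 kW = 302350 W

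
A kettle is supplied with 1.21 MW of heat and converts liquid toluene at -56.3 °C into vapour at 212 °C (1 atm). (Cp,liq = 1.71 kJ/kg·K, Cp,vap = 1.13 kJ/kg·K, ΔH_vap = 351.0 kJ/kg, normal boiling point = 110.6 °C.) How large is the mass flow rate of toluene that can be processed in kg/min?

Δh = 1.71×(110.6−-56.3) + 351.0 + 1.13×(212−110.6) = 750.98 kJ/kg
Q = 1.21 MW = 1210 kJ/s = 72600 kJ/min
ṁ = Q/Δh = 72600 / 750.98 = 96.674 kg/min

ṁ = 96.7 kg/min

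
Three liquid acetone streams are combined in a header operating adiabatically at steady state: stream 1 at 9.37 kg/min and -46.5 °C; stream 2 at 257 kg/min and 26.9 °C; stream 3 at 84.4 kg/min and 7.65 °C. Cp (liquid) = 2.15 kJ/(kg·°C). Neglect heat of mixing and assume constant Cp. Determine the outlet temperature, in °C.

No heat crosses the boundary, so H_out = H_in.
T_out = Σ ṁᵢCp,ᵢTᵢ / Σ ṁᵢCp,ᵢ
      = 15315 / 754.16 = 20.307 °C

T_out = 20.3 °C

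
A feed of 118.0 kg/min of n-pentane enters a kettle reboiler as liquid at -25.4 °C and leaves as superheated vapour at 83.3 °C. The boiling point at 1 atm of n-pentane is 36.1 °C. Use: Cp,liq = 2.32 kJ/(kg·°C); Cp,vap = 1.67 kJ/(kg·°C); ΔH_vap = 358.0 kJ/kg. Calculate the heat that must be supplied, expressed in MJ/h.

Q = 4100 MJ/h

liquid -25.4→36.1 °C: 142.68 kJ/kg
vaporisation at 36.1 °C: 358 kJ/kg
vapour 36.1→83.3 °C: 78.824 kJ/kg
Δh = 142.68 + 358 + 78.824 = 579.5 kJ/kg
Q = ṁ·Δh = 118.0 kg/min × 579.5 kJ/kg = 68381 kJ/min
|Q| = 1139.7 kW = 4102.9 MJ/h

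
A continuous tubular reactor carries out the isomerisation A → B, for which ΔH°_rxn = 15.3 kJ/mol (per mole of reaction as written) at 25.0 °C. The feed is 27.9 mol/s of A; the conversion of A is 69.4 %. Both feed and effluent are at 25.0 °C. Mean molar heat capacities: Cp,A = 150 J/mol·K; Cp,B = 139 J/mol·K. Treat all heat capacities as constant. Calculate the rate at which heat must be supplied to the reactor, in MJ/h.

Q_in = 1070 MJ/h

Extent of reaction ξ = 0.694 × 27.9 = 19.363 mol/s
Reaction term: ξ·ΔH°_rxn = 19.363 × 15.3 = 296.25 kJ/s
Q = ΔH = 296.25 kJ/s = 296.25 kW
Heat supplied = 1066.5 MJ/h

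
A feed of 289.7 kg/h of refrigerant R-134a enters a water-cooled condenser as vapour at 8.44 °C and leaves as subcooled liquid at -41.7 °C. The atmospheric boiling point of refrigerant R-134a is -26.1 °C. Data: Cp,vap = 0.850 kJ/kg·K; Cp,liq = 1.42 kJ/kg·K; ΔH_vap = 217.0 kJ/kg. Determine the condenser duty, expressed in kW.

vapour 8.44→-26.1 °C: -29.359 kJ/kg
condensation at -26.1 °C: -217 kJ/kg
liquid -26.1→-41.7 °C: -22.152 kJ/kg
Δh = -29.359 + -217 + -22.152 = -268.51 kJ/kg
Q = ṁ·Δh = 289.7 kg/h × -268.51 kJ/kg = -77788 kJ/h
|Q| = 21.608 kW

Q_c = 21.6 kW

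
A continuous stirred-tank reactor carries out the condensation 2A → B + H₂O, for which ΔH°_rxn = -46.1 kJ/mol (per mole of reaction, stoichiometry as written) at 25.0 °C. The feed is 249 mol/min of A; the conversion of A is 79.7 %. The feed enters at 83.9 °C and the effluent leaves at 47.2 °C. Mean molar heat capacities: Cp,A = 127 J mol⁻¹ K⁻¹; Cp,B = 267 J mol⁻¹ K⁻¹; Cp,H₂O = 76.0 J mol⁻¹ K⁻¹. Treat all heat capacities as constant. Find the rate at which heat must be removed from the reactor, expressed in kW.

Extent of reaction ξ = 0.797 × 249 / 2 = 99.227 mol/min
Reaction term: ξ·ΔH°_rxn = 99.227 × -46.1 = -4574.3 kJ/min
Sensible, feed 83.9→25 °C: -1862.6 kJ/min
Outlet flows (mol/min): A 50.547, B 99.227, H₂O 99.227
Sensible, products 25→47.2 °C: 898.08 kJ/min
Q = ΔH = -5538.9 kJ/min = -92.314 kW
Heat removed = 92.314 kW

Q_out = 92.3 kW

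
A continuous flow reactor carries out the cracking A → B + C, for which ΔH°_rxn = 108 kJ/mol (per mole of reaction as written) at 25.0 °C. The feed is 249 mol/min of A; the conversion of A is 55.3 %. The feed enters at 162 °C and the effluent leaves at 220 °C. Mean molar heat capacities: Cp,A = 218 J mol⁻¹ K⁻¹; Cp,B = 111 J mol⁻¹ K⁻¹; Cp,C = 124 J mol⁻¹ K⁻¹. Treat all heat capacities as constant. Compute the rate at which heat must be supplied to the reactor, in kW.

Extent of reaction ξ = 0.553 × 249 = 137.7 mol/min
Reaction term: ξ·ΔH°_rxn = 137.7 × 108 = 14871 kJ/min
Sensible, feed 162→25 °C: -7436.6 kJ/min
Outlet flows (mol/min): A 111.3, B 137.7, C 137.7
Sensible, products 25→220 °C: 11041 kJ/min
Q = ΔH = 18476 kJ/min = 307.93 kW
Heat supplied = 307.93 kW

Q_in = 308 kW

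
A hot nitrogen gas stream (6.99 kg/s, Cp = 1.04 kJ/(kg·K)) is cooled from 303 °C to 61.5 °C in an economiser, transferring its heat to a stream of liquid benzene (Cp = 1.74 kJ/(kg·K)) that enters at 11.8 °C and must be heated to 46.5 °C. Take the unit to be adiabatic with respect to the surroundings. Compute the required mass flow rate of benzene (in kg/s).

Heat released by hot stream: Q = 6.99 × 1.04 × (303 − 61.5) = 1755.6 kJ/s
Energy balance on cold side (adiabatic exchanger): Q = ṁ_c·Cp_c·(T_c,out − T_c,in)
ṁ_c = 1755.6 / [1.74 × (46.5 − 11.8)] = 29.077 kg/s

ṁ_c = 29.1 kg/s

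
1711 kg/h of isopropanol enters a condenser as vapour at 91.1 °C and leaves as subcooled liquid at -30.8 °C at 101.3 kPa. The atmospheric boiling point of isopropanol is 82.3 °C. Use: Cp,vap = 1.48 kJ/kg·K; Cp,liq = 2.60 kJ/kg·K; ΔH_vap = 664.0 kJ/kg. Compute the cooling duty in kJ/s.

vapour 91.1→82.3 °C: -13.024 kJ/kg
condensation at 82.3 °C: -664 kJ/kg
liquid 82.3→-30.8 °C: -294.06 kJ/kg
Δh = -13.024 + -664 + -294.06 = -971.08 kJ/kg
Q = ṁ·Δh = 1711 kg/h × -971.08 kJ/kg = -1.6615e+06 kJ/h
|Q| = 461.53 kW

Q_c = 462 kJ/s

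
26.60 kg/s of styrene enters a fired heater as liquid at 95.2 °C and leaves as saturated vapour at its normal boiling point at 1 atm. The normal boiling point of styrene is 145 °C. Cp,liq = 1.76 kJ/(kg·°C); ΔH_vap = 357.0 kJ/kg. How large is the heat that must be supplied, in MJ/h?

liquid 95.2→145 °C: 87.648 kJ/kg
vaporisation at 145 °C: 357 kJ/kg
Δh = 87.648 + 357 = 444.65 kJ/kg
Q = ṁ·Δh = 26.60 kg/s × 444.65 kJ/kg = 11828 kJ/s
|Q| = 11828 kW = 42579 MJ/h

Q = 42600 MJ/h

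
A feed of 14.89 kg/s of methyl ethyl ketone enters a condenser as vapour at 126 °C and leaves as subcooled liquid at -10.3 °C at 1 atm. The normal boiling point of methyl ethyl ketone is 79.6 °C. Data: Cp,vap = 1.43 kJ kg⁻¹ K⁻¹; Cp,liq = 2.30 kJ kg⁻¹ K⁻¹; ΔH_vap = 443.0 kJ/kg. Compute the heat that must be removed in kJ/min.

Q_c = 640000 kJ/min

vapour 126→79.6 °C: -66.352 kJ/kg
condensation at 79.6 °C: -443 kJ/kg
liquid 79.6→-10.3 °C: -206.77 kJ/kg
Δh = -66.352 + -443 + -206.77 = -716.12 kJ/kg
Q = ṁ·Δh = 14.89 kg/s × -716.12 kJ/kg = -10663 kJ/s
|Q| = 10663 kW = 639780 kJ/min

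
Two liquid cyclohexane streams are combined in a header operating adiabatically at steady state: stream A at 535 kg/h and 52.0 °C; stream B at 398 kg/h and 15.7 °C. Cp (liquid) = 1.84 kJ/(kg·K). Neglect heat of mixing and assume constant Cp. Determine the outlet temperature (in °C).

T_out = 36.5 °C

Adiabatic, steady state ⇒ Σ ṁᵢCp,ᵢ(T_out − Tᵢ) = 0
T_out = Σ ṁᵢCp,ᵢTᵢ / Σ ṁᵢCp,ᵢ
      = 62686 / 1716.7 = 36.515 °C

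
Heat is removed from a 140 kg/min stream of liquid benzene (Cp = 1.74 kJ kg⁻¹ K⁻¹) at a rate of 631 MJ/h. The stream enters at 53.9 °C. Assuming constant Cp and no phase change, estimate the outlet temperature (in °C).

T_out = 10.7 °C

Q = 631 MJ/h = 10517 kJ/min
ΔT = Q/(ṁ·Cp) = 10517/(140×1.74) = 43.172 K
T_out = 53.9 − 43.172 = 10.728 °C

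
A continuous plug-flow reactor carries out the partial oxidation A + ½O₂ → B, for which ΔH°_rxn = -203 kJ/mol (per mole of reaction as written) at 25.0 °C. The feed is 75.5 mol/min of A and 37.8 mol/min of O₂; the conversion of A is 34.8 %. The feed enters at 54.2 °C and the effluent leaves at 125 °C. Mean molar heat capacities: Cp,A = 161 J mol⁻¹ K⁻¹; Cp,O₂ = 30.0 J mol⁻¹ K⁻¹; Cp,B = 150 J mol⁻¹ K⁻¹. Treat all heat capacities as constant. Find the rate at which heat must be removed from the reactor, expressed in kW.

Extent of reaction ξ = 0.348 × 75.5 = 26.274 mol/min
Reaction term: ξ·ΔH°_rxn = 26.274 × -203 = -5333.6 kJ/min
Sensible, feed 54.2→25 °C: -388.05 kJ/min
Outlet flows (mol/min): A 49.226, O₂ 24.663, B 26.274
Sensible, products 25→125 °C: 1260.6 kJ/min
Q = ΔH = -4461 kJ/min = -74.351 kW
Heat removed = 74.351 kW

Q_out = 74.4 kW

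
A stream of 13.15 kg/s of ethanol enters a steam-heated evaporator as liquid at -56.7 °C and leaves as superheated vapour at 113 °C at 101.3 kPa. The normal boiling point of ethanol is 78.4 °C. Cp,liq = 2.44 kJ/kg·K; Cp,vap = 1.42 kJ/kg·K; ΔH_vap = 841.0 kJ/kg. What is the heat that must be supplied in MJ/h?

Q = 57700 MJ/h

liquid -56.7→78.4 °C: 329.64 kJ/kg
vaporisation at 78.4 °C: 841 kJ/kg
vapour 78.4→113 °C: 49.132 kJ/kg
Δh = 329.64 + 841 + 49.132 = 1219.8 kJ/kg
Q = ṁ·Δh = 13.15 kg/s × 1219.8 kJ/kg = 16040 kJ/s
|Q| = 16040 kW = 57744 MJ/h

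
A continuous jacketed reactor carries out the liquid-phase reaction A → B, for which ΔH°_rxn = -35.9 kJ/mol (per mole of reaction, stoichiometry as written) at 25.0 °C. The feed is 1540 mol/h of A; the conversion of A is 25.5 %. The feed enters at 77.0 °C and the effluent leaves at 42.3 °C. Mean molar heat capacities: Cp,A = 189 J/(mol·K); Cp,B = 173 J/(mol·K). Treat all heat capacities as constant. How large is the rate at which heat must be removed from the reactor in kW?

Q_out = 6.75 kW

Extent of reaction ξ = 0.255 × 1540 = 392.7 mol/h
Reaction term: ξ·ΔH°_rxn = 392.7 × -35.9 = -14098 kJ/h
Sensible, feed 77.0→25 °C: -15135 kJ/h
Outlet flows (mol/h): A 1147.3, B 392.7
Sensible, products 25→42.3 °C: 4926.6 kJ/h
Q = ΔH = -24306 kJ/h = -6.7518 kW
Heat removed = 6.7518 kW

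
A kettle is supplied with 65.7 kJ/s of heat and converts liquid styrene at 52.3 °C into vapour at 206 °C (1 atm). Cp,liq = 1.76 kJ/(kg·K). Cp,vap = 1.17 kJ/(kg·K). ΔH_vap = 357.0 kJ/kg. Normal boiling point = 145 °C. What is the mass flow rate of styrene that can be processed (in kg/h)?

ṁ = 400 kg/h

Δh = 1.76×(145−52.3) + 357.0 + 1.17×(206−145) = 591.52 kJ/kg
Q = 65.7 kJ/s = 65.7 kJ/s = 236520 kJ/h
ṁ = Q/Δh = 236520 / 591.52 = 399.85 kg/h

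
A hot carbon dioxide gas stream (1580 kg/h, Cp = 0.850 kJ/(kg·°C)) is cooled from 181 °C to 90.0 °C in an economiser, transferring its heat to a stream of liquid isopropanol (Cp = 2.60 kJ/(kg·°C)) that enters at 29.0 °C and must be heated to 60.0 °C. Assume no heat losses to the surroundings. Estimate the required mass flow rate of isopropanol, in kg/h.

Heat released by hot stream: Q = 1580 × 0.850 × (181 − 90.0) = 122210 kJ/h
Energy balance on cold side (adiabatic exchanger): Q = ṁ_c·Cp_c·(T_c,out − T_c,in)
ṁ_c = 122210 / [2.60 × (60.0 − 29.0)] = 1516.3 kg/h

ṁ_c = 1520 kg/h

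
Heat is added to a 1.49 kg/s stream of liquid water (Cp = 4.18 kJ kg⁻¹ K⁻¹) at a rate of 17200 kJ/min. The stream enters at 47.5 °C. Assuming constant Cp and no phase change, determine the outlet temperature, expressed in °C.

T_out = 93.5 °C

Q = 17200 kJ/min = 286.67 kJ/s
ΔT = Q/(ṁ·Cp) = 286.67/(1.49×4.18) = 46.027 K
T_out = 47.5 + 46.027 = 93.527 °C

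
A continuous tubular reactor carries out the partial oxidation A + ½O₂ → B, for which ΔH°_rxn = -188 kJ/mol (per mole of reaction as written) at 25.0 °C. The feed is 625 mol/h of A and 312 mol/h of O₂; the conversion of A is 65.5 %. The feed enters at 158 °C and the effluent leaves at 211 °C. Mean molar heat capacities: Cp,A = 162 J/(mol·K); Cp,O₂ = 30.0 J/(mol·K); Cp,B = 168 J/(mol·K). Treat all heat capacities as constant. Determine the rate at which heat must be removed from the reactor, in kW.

Q_out = 19.9 kW

Extent of reaction ξ = 0.655 × 625 = 409.38 mol/h
Reaction term: ξ·ΔH°_rxn = 409.38 × -188 = -76962 kJ/h
Sensible, feed 158→25 °C: -14711 kJ/h
Outlet flows (mol/h): A 215.62, O₂ 107.31, B 409.38
Sensible, products 25→211 °C: 19888 kJ/h
Q = ΔH = -71785 kJ/h = -19.94 kW
Heat removed = 19.94 kW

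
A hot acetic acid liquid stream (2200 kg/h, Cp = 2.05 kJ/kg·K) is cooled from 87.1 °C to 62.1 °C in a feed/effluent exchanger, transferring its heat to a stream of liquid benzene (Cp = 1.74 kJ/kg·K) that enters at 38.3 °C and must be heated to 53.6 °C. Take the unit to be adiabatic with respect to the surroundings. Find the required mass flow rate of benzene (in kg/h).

Heat released by hot stream: Q = 2200 × 2.05 × (87.1 − 62.1) = 112750 kJ/h
Energy balance on cold side (adiabatic exchanger): Q = ṁ_c·Cp_c·(T_c,out − T_c,in)
ṁ_c = 112750 / [1.74 × (53.6 − 38.3)] = 4235.2 kg/h

ṁ_c = 4240 kg/h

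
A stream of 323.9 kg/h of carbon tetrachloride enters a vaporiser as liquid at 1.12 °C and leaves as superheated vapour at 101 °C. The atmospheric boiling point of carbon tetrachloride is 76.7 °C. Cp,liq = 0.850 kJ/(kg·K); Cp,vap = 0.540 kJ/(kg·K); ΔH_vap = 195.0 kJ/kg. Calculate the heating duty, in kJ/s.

Q = 24.5 kJ/s

liquid 1.12→76.7 °C: 64.243 kJ/kg
vaporisation at 76.7 °C: 195 kJ/kg
vapour 76.7→101 °C: 13.122 kJ/kg
Δh = 64.243 + 195 + 13.122 = 272.37 kJ/kg
Q = ṁ·Δh = 323.9 kg/h × 272.37 kJ/kg = 88219 kJ/h
|Q| = 24.505 kW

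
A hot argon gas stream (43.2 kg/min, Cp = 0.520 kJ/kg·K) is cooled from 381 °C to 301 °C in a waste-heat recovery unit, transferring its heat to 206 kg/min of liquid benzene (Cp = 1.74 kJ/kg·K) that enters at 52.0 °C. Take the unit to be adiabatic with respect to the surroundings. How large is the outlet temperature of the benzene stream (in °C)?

T_c,out = 57.0 °C

Heat released by hot stream: Q = 43.2 × 0.520 × (381 − 301) = 1797.1 kJ/min
Energy balance on cold side (adiabatic exchanger): Q = ṁ_c·Cp_c·(T_c,out − T_c,in)
T_c,out = 52.0 + 1797.1/(206 × 1.74) = 57.014 °C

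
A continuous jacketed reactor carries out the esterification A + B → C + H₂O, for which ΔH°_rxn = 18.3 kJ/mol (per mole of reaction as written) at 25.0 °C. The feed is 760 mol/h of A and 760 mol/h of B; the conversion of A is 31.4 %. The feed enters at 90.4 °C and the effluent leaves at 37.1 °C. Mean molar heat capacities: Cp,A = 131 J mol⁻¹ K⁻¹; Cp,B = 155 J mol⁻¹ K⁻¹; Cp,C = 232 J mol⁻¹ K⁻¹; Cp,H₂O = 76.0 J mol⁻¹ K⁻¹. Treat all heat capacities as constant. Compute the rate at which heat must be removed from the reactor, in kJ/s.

Extent of reaction ξ = 0.314 × 760 = 238.64 mol/h
Reaction term: ξ·ΔH°_rxn = 238.64 × 18.3 = 4367.1 kJ/h
Sensible, feed 90.4→25 °C: -14215 kJ/h
Outlet flows (mol/h): A 521.36, B 521.36, C 238.64, H₂O 238.64
Sensible, products 25→37.1 °C: 2693.6 kJ/h
Q = ΔH = -7154.7 kJ/h = -1.9874 kW
Heat removed = 1.9874 kJ/s

Q_out = 1.99 kJ/s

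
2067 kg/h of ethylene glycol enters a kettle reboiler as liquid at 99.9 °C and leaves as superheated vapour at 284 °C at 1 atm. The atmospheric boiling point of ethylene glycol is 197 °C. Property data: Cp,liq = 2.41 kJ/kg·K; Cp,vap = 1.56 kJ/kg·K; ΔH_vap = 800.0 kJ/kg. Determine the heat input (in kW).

liquid 99.9→197 °C: 234.01 kJ/kg
vaporisation at 197 °C: 800 kJ/kg
vapour 197→284 °C: 135.72 kJ/kg
Δh = 234.01 + 800 + 135.72 = 1169.7 kJ/kg
Q = ṁ·Δh = 2067 kg/h × 1169.7 kJ/kg = 2.4178e+06 kJ/h
|Q| = 671.62 kW

Q = 672 kW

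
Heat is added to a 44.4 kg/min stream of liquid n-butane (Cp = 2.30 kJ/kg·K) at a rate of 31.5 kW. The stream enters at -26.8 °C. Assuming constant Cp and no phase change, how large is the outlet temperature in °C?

Q = 31.5 kW = 1890 kJ/min
ΔT = Q/(ṁ·Cp) = 1890/(44.4×2.30) = 18.508 K
T_out = -26.8 + 18.508 = -8.2924 °C

T_out = -8.29 °C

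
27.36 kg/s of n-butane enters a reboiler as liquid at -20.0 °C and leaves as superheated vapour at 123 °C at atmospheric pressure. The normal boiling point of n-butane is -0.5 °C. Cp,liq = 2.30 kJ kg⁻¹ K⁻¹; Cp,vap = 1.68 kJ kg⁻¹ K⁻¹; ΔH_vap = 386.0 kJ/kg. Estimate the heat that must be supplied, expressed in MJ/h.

liquid -20.0→-0.5 °C: 44.85 kJ/kg
vaporisation at -0.5 °C: 386 kJ/kg
vapour -0.5→123 °C: 207.48 kJ/kg
Δh = 44.85 + 386 + 207.48 = 638.33 kJ/kg
Q = ṁ·Δh = 27.36 kg/s × 638.33 kJ/kg = 17465 kJ/s
|Q| = 17465 kW = 62873 MJ/h

Q = 62900 MJ/h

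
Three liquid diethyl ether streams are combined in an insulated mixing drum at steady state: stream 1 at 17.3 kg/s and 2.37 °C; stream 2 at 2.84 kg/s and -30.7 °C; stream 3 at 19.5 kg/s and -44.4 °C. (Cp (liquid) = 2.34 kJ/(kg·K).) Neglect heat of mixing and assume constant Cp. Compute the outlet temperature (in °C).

Energy balance with Q = 0: Σ ṁᵢCp,ᵢ(T_out − Tᵢ) = 0
T_out = Σ ṁᵢCp,ᵢTᵢ / Σ ṁᵢCp,ᵢ
      = -2134 / 92.758 = -23.007 °C

T_out = -23.0 °C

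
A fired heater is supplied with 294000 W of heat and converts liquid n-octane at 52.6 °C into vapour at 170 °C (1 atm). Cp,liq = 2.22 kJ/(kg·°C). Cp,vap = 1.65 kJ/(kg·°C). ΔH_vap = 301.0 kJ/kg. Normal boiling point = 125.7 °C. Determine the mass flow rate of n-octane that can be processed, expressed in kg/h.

ṁ = 1970 kg/h

Δh = 2.22×(125.7−52.6) + 301.0 + 1.65×(170−125.7) = 536.38 kJ/kg
Q = 294000 W = 294 kJ/s = 1.0584e+06 kJ/h
ṁ = Q/Δh = 1.0584e+06 / 536.38 = 1973.2 kg/h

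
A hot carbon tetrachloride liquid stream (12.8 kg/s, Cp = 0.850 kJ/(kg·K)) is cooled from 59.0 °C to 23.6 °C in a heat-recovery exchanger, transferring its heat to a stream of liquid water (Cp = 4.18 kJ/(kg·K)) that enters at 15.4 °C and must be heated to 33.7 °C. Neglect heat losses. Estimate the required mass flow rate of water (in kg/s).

Heat released by hot stream: Q = 12.8 × 0.850 × (59.0 − 23.6) = 385.15 kJ/s
Energy balance on cold side (adiabatic exchanger): Q = ṁ_c·Cp_c·(T_c,out − T_c,in)
ṁ_c = 385.15 / [4.18 × (33.7 − 15.4)] = 5.0351 kg/s

ṁ_c = 5.04 kg/s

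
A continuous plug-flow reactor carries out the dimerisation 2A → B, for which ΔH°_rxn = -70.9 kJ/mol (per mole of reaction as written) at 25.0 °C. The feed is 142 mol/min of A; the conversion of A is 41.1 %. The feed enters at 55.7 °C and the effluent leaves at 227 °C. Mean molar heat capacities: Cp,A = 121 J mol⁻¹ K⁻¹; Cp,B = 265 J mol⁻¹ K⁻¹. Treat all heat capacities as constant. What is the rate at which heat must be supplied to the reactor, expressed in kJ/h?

Q_in = 60600 kJ/h

Extent of reaction ξ = 0.411 × 142 / 2 = 29.181 mol/min
Reaction term: ξ·ΔH°_rxn = 29.181 × -70.9 = -2068.9 kJ/min
Sensible, feed 55.7→25 °C: -527.49 kJ/min
Outlet flows (mol/min): A 83.638, B 29.181
Sensible, products 25→227 °C: 3606.3 kJ/min
Q = ΔH = 1009.9 kJ/min = 16.832 kW
Heat supplied = 60595 kJ/h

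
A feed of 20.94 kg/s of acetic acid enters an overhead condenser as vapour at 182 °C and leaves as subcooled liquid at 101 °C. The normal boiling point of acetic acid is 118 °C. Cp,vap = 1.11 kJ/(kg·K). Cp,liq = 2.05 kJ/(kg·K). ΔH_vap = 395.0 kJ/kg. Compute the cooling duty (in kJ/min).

Q_c = 629000 kJ/min

vapour 182→118 °C: -71.04 kJ/kg
condensation at 118 °C: -395 kJ/kg
liquid 118→101 °C: -34.85 kJ/kg
Δh = -71.04 + -395 + -34.85 = -500.89 kJ/kg
Q = ṁ·Δh = 20.94 kg/s × -500.89 kJ/kg = -10489 kJ/s
|Q| = 10489 kW = 629320 kJ/min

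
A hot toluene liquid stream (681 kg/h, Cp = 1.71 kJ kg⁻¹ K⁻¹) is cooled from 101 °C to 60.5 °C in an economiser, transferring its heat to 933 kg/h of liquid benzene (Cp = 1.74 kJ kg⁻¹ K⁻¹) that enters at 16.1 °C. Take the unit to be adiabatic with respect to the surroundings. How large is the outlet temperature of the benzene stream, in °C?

T_c,out = 45.2 °C

Heat released by hot stream: Q = 681 × 1.71 × (101 − 60.5) = 47163 kJ/h
Energy balance on cold side (adiabatic exchanger): Q = ṁ_c·Cp_c·(T_c,out − T_c,in)
T_c,out = 16.1 + 47163/(933 × 1.74) = 45.151 °C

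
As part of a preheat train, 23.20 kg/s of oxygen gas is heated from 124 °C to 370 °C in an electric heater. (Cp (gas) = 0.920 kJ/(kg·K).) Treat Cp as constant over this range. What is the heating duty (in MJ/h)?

Q = ṁ·Cp·ΔT = 23.20 × 0.920 × (370 − 124) = 5250.6 kJ/s
Heating duty = 18902 MJ/h

Q = 18900 MJ/h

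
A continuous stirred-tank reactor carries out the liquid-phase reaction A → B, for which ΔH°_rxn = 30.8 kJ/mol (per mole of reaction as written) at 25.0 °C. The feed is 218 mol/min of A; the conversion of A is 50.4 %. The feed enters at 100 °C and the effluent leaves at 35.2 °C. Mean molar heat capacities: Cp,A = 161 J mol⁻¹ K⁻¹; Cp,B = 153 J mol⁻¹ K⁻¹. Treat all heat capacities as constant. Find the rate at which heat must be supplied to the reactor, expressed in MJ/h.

Q_in = 66.0 MJ/h

Extent of reaction ξ = 0.504 × 218 = 109.87 mol/min
Reaction term: ξ·ΔH°_rxn = 109.87 × 30.8 = 3384.1 kJ/min
Sensible, feed 100→25 °C: -2632.3 kJ/min
Outlet flows (mol/min): A 108.13, B 109.87
Sensible, products 25→35.2 °C: 349.03 kJ/min
Q = ΔH = 1100.7 kJ/min = 18.346 kW
Heat supplied = 66.044 MJ/h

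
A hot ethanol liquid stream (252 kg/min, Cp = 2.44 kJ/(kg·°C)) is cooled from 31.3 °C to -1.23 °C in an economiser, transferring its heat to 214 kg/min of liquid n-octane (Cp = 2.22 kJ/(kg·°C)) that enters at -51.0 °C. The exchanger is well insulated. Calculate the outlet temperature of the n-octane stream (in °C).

Heat released by hot stream: Q = 252 × 2.44 × (31.3 − -1.23) = 20002 kJ/min
Energy balance on cold side (adiabatic exchanger): Q = ṁ_c·Cp_c·(T_c,out − T_c,in)
T_c,out = -51.0 + 20002/(214 × 2.22) = -8.8975 °C

T_c,out = -8.90 °C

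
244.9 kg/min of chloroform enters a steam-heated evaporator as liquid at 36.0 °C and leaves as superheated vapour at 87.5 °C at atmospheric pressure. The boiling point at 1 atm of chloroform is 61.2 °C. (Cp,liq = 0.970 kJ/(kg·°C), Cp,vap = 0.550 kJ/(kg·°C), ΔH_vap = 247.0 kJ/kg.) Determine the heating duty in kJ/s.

Q = 1170 kJ/s

liquid 36.0→61.2 °C: 24.444 kJ/kg
vaporisation at 61.2 °C: 247 kJ/kg
vapour 61.2→87.5 °C: 14.465 kJ/kg
Δh = 24.444 + 247 + 14.465 = 285.91 kJ/kg
Q = ṁ·Δh = 244.9 kg/min × 285.91 kJ/kg = 70019 kJ/min
|Q| = 1167 kW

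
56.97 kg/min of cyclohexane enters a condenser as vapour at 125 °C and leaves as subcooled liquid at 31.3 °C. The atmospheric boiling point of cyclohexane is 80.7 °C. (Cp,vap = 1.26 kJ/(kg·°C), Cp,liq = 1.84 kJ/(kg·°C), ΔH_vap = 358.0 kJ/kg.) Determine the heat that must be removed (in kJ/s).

vapour 125→80.7 °C: -55.818 kJ/kg
condensation at 80.7 °C: -358 kJ/kg
liquid 80.7→31.3 °C: -90.896 kJ/kg
Δh = -55.818 + -358 + -90.896 = -504.71 kJ/kg
Q = ṁ·Δh = 56.97 kg/min × -504.71 kJ/kg = -28754 kJ/min
|Q| = 479.23 kW

Q_c = 479 kJ/s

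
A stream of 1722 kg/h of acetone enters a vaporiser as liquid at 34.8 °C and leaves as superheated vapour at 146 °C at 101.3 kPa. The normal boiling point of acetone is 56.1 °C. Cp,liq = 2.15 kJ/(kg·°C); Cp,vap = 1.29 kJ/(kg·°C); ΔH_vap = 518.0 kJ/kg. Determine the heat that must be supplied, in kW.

liquid 34.8→56.1 °C: 45.795 kJ/kg
vaporisation at 56.1 °C: 518 kJ/kg
vapour 56.1→146 °C: 115.97 kJ/kg
Δh = 45.795 + 518 + 115.97 = 679.77 kJ/kg
Q = ṁ·Δh = 1722 kg/h × 679.77 kJ/kg = 1.1706e+06 kJ/h
|Q| = 325.15 kW

Q = 325 kW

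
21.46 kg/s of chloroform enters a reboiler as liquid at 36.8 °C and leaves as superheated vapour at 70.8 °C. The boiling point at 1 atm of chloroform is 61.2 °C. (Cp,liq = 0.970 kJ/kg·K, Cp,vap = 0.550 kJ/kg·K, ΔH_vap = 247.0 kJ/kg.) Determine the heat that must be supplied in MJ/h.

Q = 21300 MJ/h

liquid 36.8→61.2 °C: 23.668 kJ/kg
vaporisation at 61.2 °C: 247 kJ/kg
vapour 61.2→70.8 °C: 5.28 kJ/kg
Δh = 23.668 + 247 + 5.28 = 275.95 kJ/kg
Q = ṁ·Δh = 21.46 kg/s × 275.95 kJ/kg = 5921.8 kJ/s
|Q| = 5921.8 kW = 21319 MJ/h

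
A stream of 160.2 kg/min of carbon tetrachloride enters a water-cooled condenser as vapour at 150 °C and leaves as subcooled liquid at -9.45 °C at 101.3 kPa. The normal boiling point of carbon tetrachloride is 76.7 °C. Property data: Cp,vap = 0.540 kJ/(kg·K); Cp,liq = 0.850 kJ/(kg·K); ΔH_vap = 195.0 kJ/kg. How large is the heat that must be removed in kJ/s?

Q_c = 822 kJ/s

vapour 150→76.7 °C: -39.582 kJ/kg
condensation at 76.7 °C: -195 kJ/kg
liquid 76.7→-9.45 °C: -73.228 kJ/kg
Δh = -39.582 + -195 + -73.228 = -307.81 kJ/kg
Q = ṁ·Δh = 160.2 kg/min × -307.81 kJ/kg = -49311 kJ/min
|Q| = 821.85 kW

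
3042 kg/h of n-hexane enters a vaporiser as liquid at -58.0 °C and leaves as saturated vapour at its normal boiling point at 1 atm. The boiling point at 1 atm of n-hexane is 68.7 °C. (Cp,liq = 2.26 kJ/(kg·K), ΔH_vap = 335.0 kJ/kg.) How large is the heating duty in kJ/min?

Q = 31500 kJ/min

liquid -58.0→68.7 °C: 286.34 kJ/kg
vaporisation at 68.7 °C: 335 kJ/kg
Δh = 286.34 + 335 = 621.34 kJ/kg
Q = ṁ·Δh = 3042 kg/h × 621.34 kJ/kg = 1.8901e+06 kJ/h
|Q| = 525.03 kW = 31502 kJ/min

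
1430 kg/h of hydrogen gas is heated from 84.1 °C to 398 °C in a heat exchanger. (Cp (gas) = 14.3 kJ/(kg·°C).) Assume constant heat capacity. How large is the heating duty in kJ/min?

Q = ṁ·Cp·ΔT = 1430 × 14.3 × (398 − 84.1) = 6.4189e+06 kJ/h
Converting: 6.4189e+06 / 3600 s = 1783 kW
Heating duty = 106980 kJ/min

Q = 107000 kJ/min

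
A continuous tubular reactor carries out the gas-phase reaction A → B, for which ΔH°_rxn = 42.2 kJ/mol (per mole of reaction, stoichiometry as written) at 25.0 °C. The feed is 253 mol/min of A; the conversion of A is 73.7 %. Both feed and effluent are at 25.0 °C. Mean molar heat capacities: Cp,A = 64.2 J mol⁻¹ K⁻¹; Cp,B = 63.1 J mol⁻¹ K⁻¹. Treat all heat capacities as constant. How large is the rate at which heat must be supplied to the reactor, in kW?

Q_in = 131 kW

Extent of reaction ξ = 0.737 × 253 = 186.46 mol/min
Reaction term: ξ·ΔH°_rxn = 186.46 × 42.2 = 7868.7 kJ/min
Q = ΔH = 7868.7 kJ/min = 131.14 kW
Heat supplied = 131.14 kW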